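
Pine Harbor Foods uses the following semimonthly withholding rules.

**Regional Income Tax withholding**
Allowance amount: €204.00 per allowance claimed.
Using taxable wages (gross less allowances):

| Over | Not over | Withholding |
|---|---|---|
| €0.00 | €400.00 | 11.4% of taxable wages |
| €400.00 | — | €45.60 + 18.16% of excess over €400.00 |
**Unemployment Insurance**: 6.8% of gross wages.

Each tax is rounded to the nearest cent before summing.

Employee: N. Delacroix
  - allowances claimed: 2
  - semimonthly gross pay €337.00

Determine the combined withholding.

€22.92

Regional Income Tax: taxable = €337.00 − 2×€204.00 = €-71.00
  Taxable ≤ 0 → €0.00
Unemployment Insurance: 6.8% × €337.00 = €22.92
Total: €0.00 + €22.92 = €22.92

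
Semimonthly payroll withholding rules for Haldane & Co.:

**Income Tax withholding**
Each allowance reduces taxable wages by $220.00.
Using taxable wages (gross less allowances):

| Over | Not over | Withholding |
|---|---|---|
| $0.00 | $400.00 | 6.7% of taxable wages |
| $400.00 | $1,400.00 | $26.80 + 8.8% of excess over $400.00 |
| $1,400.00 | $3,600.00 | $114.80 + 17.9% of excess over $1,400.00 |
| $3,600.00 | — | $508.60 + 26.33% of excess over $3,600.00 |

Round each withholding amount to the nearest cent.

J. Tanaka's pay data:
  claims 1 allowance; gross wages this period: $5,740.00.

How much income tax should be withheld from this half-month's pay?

Income Tax: taxable = $5,740.00 − 1×$220.00 = $5,520.00
  $508.60 + 26.33% × ($5,520.00 − $3,600.00) = $508.60 + 26.33% × $1,920.00 = $1,014.14

$1,014.14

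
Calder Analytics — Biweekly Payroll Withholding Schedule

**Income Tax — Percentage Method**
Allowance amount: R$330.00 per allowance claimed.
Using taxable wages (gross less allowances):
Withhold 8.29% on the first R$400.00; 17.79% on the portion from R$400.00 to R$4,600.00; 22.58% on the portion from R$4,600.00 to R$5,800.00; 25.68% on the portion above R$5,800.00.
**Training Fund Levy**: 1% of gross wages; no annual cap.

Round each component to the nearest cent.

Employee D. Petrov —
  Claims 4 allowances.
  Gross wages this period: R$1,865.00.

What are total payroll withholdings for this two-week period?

Income Tax: taxable = R$1,865.00 − 4×R$330.00 = R$545.00
  R$33.16 + 17.79% × (R$545.00 − R$400.00) = R$33.16 + 17.79% × R$145.00 = R$58.96
Training Fund Levy: 1% × R$1,865.00 = R$18.65
Total: R$58.96 + R$18.65 = R$77.61

R$77.61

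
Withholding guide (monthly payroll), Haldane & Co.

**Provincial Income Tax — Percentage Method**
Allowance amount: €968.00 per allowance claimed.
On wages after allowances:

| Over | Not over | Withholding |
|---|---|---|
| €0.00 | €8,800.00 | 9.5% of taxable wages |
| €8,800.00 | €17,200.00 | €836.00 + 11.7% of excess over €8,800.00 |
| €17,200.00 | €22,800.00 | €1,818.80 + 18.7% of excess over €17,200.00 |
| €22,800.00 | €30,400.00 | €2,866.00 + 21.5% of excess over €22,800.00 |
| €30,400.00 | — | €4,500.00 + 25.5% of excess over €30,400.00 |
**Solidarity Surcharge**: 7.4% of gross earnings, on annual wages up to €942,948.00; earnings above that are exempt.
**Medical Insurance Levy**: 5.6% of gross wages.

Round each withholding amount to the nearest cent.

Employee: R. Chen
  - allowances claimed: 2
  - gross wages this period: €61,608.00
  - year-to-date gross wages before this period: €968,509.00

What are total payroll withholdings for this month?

Provincial Income Tax: taxable = €61,608.00 − 2×€968.00 = €59,672.00
  €4,500.00 + 25.5% × (€59,672.00 − €30,400.00) = €4,500.00 + 25.5% × €29,272.00 = €11,964.36
Solidarity Surcharge: YTD €968,509.00 ≥ cap €942,948.00 → €0.00
Medical Insurance Levy: 5.6% × €61,608.00 = €3,450.05
Total: €11,964.36 + €0.00 + €3,450.05 = €15,414.41

€15,414.41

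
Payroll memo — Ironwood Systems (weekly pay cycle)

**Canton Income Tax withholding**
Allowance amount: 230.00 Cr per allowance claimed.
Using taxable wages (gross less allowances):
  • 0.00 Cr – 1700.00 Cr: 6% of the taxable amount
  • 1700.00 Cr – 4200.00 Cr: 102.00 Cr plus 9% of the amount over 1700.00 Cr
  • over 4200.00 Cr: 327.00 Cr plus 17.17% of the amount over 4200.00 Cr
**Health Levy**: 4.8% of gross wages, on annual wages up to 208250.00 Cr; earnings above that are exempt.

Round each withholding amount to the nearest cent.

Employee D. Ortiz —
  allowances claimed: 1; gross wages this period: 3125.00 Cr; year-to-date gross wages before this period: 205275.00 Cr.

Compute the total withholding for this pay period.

Canton Income Tax: taxable = 3125.00 Cr − 1×230.00 Cr = 2895.00 Cr
  102.00 Cr + 9% × (2895.00 Cr − 1700.00 Cr) = 102.00 Cr + 9% × 1195.00 Cr = 209.55 Cr
Health Levy: cap 208250.00 Cr − YTD 205275.00 Cr = 2975.00 Cr subject; 4.8% × 2975.00 Cr = 142.80 Cr
Total: 209.55 Cr + 142.80 Cr = 352.35 Cr

352.35 Cr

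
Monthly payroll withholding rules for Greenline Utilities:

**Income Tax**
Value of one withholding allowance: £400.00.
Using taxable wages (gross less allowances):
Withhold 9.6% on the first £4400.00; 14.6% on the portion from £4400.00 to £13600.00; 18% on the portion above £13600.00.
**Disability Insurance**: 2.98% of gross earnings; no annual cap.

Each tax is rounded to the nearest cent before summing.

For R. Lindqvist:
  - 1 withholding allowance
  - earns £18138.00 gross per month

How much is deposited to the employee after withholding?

£15087.05

Income Tax: taxable = £18138.00 − 1×£400.00 = £17738.00
  £1765.60 + 18% × (£17738.00 − £13600.00) = £1765.60 + 18% × £4138.00 = £2510.44
Disability Insurance: 2.98% × £18138.00 = £540.51
Total withheld: £2510.44 + £540.51 = £3050.95
Net pay: £18138.00 − £3050.95 = £15087.05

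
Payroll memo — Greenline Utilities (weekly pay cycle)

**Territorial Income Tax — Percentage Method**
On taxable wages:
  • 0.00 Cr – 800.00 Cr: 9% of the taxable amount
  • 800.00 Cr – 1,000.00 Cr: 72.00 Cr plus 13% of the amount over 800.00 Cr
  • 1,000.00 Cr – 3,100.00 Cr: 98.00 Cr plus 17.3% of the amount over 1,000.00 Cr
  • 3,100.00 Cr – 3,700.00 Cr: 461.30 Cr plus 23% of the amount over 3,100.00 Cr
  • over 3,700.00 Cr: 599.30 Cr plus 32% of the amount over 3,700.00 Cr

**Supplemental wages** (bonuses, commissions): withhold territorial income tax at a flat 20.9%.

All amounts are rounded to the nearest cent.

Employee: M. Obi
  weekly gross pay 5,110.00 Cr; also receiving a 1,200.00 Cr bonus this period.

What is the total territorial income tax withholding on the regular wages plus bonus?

1,301.30 Cr

Territorial Income Tax: taxable = 5,110.00 Cr
  599.30 Cr + 32% × (5,110.00 Cr − 3,700.00 Cr) = 599.30 Cr + 32% × 1,410.00 Cr = 1,050.50 Cr
Supplemental (20.9% flat on bonus): 20.9% × 1,200.00 Cr = 250.80 Cr
Total territorial income tax: 1,050.50 Cr + 250.80 Cr = 1,301.30 Cr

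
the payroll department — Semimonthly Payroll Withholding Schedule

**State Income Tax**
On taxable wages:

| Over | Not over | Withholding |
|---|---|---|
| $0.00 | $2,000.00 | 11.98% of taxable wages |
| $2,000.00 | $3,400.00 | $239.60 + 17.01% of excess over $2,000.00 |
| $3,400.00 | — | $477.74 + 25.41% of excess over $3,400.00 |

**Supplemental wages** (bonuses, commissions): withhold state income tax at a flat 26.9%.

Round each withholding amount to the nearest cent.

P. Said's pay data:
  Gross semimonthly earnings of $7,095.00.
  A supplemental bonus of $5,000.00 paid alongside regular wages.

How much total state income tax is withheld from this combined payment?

$2,761.64

State Income Tax: taxable = $7,095.00
  $477.74 + 25.41% × ($7,095.00 − $3,400.00) = $477.74 + 25.41% × $3,695.00 = $1,416.64
Supplemental (26.9% flat on bonus): 26.9% × $5,000.00 = $1,345.00
Total state income tax: $1,416.64 + $1,345.00 = $2,761.64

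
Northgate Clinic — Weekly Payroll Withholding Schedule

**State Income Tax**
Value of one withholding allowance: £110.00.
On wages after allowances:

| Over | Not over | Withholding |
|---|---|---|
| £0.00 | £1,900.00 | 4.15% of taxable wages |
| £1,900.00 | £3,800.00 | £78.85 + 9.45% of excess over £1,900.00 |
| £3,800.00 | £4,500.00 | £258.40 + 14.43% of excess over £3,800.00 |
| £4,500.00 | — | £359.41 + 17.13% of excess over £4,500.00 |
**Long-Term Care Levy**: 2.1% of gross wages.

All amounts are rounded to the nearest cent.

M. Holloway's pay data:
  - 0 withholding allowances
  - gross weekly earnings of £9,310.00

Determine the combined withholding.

£1,378.87

State Income Tax: taxable = £9,310.00
  £359.41 + 17.13% × (£9,310.00 − £4,500.00) = £359.41 + 17.13% × £4,810.00 = £1,183.36
Long-Term Care Levy: 2.1% × £9,310.00 = £195.51
Total: £1,183.36 + £195.51 = £1,378.87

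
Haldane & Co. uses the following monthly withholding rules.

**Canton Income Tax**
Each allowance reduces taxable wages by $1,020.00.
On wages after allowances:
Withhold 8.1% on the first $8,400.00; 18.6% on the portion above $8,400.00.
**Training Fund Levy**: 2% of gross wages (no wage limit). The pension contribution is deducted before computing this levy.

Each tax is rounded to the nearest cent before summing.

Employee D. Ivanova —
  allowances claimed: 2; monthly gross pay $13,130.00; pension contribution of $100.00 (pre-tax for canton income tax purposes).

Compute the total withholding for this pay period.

Canton Income Tax: taxable = $13,130.00 − $100.00 − 2×$1,020.00 = $10,990.00
  $680.40 + 18.6% × ($10,990.00 − $8,400.00) = $680.40 + 18.6% × $2,590.00 = $1,162.14
Training Fund Levy: 2% × $13,030.00 = $260.60
Total: $1,162.14 + $260.60 = $1,422.74

$1,422.74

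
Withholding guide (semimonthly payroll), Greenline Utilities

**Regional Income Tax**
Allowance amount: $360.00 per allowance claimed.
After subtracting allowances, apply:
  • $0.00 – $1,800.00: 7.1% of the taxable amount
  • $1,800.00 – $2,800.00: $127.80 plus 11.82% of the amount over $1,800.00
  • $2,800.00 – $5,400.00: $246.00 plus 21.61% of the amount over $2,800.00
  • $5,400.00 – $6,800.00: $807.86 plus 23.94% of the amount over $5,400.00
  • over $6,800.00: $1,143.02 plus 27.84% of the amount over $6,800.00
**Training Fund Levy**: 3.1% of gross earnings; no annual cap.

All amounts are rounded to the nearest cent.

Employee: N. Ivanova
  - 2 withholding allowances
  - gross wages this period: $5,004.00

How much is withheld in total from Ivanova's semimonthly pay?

Regional Income Tax: taxable = $5,004.00 − 2×$360.00 = $4,284.00
  $246.00 + 21.61% × ($4,284.00 − $2,800.00) = $246.00 + 21.61% × $1,484.00 = $566.69
Training Fund Levy: 3.1% × $5,004.00 = $155.12
Total: $566.69 + $155.12 = $721.81

$721.81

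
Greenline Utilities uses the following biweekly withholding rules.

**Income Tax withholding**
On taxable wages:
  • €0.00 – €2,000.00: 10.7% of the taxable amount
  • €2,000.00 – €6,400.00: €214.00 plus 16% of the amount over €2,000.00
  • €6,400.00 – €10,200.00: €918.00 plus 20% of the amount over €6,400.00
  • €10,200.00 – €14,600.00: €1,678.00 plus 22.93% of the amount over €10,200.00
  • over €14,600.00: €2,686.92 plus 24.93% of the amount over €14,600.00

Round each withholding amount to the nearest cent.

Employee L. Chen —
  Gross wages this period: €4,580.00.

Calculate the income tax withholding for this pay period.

€626.80

Income Tax: taxable = €4,580.00
  €214.00 + 16% × (€4,580.00 − €2,000.00) = €214.00 + 16% × €2,580.00 = €626.80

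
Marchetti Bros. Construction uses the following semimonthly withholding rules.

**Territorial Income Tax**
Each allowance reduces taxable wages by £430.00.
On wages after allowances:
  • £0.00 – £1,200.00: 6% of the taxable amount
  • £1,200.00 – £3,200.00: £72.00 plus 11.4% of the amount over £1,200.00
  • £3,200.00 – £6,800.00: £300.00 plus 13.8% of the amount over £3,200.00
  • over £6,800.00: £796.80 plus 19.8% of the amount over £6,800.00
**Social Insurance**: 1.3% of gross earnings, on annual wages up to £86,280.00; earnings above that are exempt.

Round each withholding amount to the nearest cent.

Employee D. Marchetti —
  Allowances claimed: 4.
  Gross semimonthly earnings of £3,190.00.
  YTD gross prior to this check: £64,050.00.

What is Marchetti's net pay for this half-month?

£3,045.75

Territorial Income Tax: taxable = £3,190.00 − 4×£430.00 = £1,470.00
  £72.00 + 11.4% × (£1,470.00 − £1,200.00) = £72.00 + 11.4% × £270.00 = £102.78
Social Insurance: 1.3% × £3,190.00 = £41.47
Total withheld: £102.78 + £41.47 = £144.25
Net pay: £3,190.00 − £144.25 = £3,045.75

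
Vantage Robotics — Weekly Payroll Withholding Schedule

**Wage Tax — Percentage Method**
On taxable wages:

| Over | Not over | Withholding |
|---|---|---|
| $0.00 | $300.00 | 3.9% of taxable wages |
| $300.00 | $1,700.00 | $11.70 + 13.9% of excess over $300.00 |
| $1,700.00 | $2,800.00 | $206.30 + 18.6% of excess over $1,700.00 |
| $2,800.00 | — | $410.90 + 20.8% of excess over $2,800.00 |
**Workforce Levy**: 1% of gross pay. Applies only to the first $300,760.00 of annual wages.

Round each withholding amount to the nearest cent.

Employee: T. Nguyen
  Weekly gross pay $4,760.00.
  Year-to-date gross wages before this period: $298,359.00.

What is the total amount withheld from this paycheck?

$842.59

Wage Tax: taxable = $4,760.00
  $410.90 + 20.8% × ($4,760.00 − $2,800.00) = $410.90 + 20.8% × $1,960.00 = $818.58
Workforce Levy: cap $300,760.00 − YTD $298,359.00 = $2,401.00 subject; 1% × $2,401.00 = $24.01
Total: $818.58 + $24.01 = $842.59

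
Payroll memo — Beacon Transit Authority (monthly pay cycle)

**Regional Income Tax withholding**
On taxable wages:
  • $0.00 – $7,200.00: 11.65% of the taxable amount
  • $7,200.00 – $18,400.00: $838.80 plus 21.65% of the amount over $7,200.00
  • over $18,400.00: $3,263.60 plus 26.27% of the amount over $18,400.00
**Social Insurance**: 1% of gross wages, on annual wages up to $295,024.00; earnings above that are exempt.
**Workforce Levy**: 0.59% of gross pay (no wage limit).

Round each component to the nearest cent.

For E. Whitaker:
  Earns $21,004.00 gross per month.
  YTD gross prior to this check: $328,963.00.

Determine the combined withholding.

Regional Income Tax: taxable = $21,004.00
  $3,263.60 + 26.27% × ($21,004.00 − $18,400.00) = $3,263.60 + 26.27% × $2,604.00 = $3,947.67
Social Insurance: YTD $328,963.00 ≥ cap $295,024.00 → $0.00
Workforce Levy: 0.59% × $21,004.00 = $123.92
Total: $3,947.67 + $0.00 + $123.92 = $4,071.59

$4,071.59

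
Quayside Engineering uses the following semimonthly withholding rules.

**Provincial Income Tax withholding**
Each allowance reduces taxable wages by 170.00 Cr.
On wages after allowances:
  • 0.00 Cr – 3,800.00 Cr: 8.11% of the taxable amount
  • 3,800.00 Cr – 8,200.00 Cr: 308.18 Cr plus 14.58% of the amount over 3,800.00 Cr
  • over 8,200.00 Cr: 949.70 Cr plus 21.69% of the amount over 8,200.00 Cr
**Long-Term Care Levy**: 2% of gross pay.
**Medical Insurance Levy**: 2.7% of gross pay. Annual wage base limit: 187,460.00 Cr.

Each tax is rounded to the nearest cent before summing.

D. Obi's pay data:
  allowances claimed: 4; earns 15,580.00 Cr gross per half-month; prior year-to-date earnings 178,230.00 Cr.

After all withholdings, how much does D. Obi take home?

12,616.26 Cr

Provincial Income Tax: taxable = 15,580.00 Cr − 4×170.00 Cr = 14,900.00 Cr
  949.70 Cr + 21.69% × (14,900.00 Cr − 8,200.00 Cr) = 949.70 Cr + 21.69% × 6,700.00 Cr = 2,402.93 Cr
Long-Term Care Levy: 2% × 15,580.00 Cr = 311.60 Cr
Medical Insurance Levy: cap 187,460.00 Cr − YTD 178,230.00 Cr = 9,230.00 Cr subject; 2.7% × 9,230.00 Cr = 249.21 Cr
Total withheld: 2,402.93 Cr + 311.60 Cr + 249.21 Cr = 2,963.74 Cr
Net pay: 15,580.00 Cr − 2,963.74 Cr = 12,616.26 Cr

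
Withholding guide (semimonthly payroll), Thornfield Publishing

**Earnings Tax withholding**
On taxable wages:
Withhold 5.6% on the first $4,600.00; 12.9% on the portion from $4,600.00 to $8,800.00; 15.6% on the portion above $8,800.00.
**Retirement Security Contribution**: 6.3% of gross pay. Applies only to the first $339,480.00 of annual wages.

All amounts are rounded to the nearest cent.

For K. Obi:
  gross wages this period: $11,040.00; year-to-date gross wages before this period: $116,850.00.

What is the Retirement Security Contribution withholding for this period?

$695.52

Retirement Security Contribution: 6.3% × $11,040.00 = $695.52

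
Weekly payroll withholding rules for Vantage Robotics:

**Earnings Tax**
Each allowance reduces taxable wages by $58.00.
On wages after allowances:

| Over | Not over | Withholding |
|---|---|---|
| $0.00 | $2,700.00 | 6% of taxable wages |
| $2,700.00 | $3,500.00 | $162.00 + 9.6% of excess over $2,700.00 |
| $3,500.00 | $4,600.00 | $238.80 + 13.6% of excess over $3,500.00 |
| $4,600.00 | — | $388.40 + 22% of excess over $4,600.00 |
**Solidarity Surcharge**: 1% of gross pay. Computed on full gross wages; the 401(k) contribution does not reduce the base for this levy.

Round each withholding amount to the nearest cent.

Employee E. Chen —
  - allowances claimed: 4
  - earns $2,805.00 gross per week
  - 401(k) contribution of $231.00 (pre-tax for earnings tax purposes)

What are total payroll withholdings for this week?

$168.57

Earnings Tax: taxable = $2,805.00 − $231.00 − 4×$58.00 = $2,342.00
  6% × $2,342.00 = $140.52
Solidarity Surcharge: 1% × $2,805.00 = $28.05
Total: $140.52 + $28.05 = $168.57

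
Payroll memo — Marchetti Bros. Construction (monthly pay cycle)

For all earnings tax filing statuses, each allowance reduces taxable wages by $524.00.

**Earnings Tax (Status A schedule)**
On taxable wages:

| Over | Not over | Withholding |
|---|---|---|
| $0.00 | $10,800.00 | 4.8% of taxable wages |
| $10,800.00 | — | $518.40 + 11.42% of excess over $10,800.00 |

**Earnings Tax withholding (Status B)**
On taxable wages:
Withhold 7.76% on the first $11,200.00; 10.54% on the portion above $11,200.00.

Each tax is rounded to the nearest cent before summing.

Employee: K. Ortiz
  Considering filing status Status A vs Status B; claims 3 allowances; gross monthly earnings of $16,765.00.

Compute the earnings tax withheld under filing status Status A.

$1,020.08

Earnings Tax (Status A): taxable = $16,765.00 − 3×$524.00 = $15,193.00
  $518.40 + 11.42% × ($15,193.00 − $10,800.00) = $518.40 + 11.42% × $4,393.00 = $1,020.08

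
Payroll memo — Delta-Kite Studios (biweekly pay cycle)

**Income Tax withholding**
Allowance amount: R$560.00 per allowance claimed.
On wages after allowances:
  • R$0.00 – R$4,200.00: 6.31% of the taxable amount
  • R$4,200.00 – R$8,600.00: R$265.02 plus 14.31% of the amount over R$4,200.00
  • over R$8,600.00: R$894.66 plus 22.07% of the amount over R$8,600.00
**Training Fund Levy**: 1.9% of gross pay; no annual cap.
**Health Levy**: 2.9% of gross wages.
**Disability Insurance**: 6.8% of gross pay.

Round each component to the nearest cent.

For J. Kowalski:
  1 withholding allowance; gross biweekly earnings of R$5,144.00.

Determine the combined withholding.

Income Tax: taxable = R$5,144.00 − 1×R$560.00 = R$4,584.00
  R$265.02 + 14.31% × (R$4,584.00 − R$4,200.00) = R$265.02 + 14.31% × R$384.00 = R$319.97
Training Fund Levy: 1.9% × R$5,144.00 = R$97.74
Health Levy: 2.9% × R$5,144.00 = R$149.18
Disability Insurance: 6.8% × R$5,144.00 = R$349.79
Total: R$319.97 + R$97.74 + R$149.18 + R$349.79 = R$916.68

R$916.68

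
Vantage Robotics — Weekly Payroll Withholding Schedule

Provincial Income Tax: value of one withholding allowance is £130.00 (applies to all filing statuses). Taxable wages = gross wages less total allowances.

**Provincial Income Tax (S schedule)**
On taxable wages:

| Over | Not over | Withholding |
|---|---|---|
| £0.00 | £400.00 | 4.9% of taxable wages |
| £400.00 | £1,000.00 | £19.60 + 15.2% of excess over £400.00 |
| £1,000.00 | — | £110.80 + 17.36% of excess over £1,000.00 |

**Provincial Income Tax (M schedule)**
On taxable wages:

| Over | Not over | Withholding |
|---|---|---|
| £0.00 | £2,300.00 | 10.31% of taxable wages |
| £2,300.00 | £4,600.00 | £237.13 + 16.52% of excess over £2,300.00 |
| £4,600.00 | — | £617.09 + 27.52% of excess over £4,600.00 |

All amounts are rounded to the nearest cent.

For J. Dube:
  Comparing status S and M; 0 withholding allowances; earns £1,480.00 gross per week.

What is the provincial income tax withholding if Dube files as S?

Provincial Income Tax (S): taxable = £1,480.00
  £110.80 + 17.36% × (£1,480.00 − £1,000.00) = £110.80 + 17.36% × £480.00 = £194.13

£194.13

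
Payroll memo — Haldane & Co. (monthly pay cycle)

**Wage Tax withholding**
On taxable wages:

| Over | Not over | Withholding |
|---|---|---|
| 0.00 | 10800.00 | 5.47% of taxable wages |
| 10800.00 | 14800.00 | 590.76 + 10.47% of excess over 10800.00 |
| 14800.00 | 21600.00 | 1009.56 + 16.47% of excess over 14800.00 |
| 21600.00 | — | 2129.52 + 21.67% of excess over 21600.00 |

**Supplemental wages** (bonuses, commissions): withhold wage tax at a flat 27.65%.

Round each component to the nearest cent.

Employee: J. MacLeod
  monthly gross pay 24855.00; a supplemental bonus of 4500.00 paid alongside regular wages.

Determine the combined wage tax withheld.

Wage Tax: taxable = 24855.00
  2129.52 + 21.67% × (24855.00 − 21600.00) = 2129.52 + 21.67% × 3255.00 = 2834.88
Supplemental (27.65% flat on bonus): 27.65% × 4500.00 = 1244.25
Total wage tax: 2834.88 + 1244.25 = 4079.13

4079.13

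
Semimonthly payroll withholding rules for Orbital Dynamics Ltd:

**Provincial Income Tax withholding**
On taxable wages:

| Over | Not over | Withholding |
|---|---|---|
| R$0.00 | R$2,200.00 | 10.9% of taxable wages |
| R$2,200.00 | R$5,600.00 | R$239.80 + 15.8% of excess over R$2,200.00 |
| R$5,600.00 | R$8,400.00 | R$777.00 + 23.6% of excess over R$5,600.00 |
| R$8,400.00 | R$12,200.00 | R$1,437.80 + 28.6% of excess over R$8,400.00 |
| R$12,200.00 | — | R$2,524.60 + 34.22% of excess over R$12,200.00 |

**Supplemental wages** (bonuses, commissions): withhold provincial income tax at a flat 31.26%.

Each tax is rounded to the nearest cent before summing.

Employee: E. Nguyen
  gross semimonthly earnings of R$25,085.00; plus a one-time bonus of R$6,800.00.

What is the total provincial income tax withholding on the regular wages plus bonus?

R$9,059.53

Provincial Income Tax: taxable = R$25,085.00
  R$2,524.60 + 34.22% × (R$25,085.00 − R$12,200.00) = R$2,524.60 + 34.22% × R$12,885.00 = R$6,933.85
Supplemental (31.26% flat on bonus): 31.26% × R$6,800.00 = R$2,125.68
Total provincial income tax: R$6,933.85 + R$2,125.68 = R$9,059.53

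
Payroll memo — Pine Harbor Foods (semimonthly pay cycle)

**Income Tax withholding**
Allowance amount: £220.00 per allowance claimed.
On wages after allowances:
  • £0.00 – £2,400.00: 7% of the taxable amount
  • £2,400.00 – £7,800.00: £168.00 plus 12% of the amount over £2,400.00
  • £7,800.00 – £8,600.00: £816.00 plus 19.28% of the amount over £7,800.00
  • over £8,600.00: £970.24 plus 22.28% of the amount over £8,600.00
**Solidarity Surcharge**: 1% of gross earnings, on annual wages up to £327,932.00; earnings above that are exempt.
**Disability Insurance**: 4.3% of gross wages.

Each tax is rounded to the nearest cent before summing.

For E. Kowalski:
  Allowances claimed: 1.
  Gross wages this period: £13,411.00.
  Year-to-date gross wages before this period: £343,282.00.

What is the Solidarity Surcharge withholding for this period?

£0.00

Solidarity Surcharge: YTD £343,282.00 ≥ cap £327,932.00 → £0.00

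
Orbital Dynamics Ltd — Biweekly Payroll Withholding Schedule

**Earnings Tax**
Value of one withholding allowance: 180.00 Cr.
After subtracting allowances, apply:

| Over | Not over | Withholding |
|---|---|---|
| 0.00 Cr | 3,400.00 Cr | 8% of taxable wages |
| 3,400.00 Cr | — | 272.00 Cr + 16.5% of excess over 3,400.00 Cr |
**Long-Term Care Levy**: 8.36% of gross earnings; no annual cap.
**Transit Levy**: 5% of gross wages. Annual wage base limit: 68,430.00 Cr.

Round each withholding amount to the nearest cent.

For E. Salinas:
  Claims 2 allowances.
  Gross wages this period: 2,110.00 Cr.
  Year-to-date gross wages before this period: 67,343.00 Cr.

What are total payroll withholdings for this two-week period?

Earnings Tax: taxable = 2,110.00 Cr − 2×180.00 Cr = 1,750.00 Cr
  8% × 1,750.00 Cr = 140.00 Cr
Long-Term Care Levy: 8.36% × 2,110.00 Cr = 176.40 Cr
Transit Levy: cap 68,430.00 Cr − YTD 67,343.00 Cr = 1,087.00 Cr subject; 5% × 1,087.00 Cr = 54.35 Cr
Total: 140.00 Cr + 176.40 Cr + 54.35 Cr = 370.75 Cr

370.75 Cr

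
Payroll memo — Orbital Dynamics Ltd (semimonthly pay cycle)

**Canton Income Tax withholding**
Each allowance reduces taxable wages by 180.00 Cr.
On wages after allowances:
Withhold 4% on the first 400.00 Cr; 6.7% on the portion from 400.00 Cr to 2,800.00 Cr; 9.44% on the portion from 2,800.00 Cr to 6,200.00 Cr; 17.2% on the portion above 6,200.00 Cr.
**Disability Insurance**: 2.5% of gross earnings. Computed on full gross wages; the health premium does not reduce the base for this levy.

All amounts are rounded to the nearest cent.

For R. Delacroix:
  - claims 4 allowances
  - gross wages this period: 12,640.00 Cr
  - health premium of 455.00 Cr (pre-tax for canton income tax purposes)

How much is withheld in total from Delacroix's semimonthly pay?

Canton Income Tax: taxable = 12,640.00 Cr − 455.00 Cr − 4×180.00 Cr = 11,465.00 Cr
  497.76 Cr + 17.2% × (11,465.00 Cr − 6,200.00 Cr) = 497.76 Cr + 17.2% × 5,265.00 Cr = 1,403.34 Cr
Disability Insurance: 2.5% × 12,640.00 Cr = 316.00 Cr
Total: 1,403.34 Cr + 316.00 Cr = 1,719.34 Cr

1,719.34 Cr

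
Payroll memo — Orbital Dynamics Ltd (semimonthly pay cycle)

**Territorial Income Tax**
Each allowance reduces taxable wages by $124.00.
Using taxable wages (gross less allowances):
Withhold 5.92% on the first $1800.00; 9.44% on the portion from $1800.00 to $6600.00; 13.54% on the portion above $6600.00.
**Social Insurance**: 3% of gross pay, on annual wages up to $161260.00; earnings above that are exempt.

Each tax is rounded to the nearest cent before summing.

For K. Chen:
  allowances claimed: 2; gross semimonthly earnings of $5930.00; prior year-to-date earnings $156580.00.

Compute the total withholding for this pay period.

$613.42

Territorial Income Tax: taxable = $5930.00 − 2×$124.00 = $5682.00
  $106.56 + 9.44% × ($5682.00 − $1800.00) = $106.56 + 9.44% × $3882.00 = $473.02
Social Insurance: cap $161260.00 − YTD $156580.00 = $4680.00 subject; 3% × $4680.00 = $140.40
Total: $473.02 + $140.40 = $613.42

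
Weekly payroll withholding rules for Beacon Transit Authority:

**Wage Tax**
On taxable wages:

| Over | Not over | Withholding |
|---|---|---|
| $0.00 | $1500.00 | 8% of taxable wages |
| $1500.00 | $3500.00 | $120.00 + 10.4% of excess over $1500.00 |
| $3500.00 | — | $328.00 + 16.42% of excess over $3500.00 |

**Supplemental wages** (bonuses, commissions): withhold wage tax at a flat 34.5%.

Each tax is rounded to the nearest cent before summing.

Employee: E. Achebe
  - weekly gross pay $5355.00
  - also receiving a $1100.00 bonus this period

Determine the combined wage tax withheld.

$1012.09

Wage Tax: taxable = $5355.00
  $328.00 + 16.42% × ($5355.00 − $3500.00) = $328.00 + 16.42% × $1855.00 = $632.59
Supplemental (34.5% flat on bonus): 34.5% × $1100.00 = $379.50
Total wage tax: $632.59 + $379.50 = $1012.09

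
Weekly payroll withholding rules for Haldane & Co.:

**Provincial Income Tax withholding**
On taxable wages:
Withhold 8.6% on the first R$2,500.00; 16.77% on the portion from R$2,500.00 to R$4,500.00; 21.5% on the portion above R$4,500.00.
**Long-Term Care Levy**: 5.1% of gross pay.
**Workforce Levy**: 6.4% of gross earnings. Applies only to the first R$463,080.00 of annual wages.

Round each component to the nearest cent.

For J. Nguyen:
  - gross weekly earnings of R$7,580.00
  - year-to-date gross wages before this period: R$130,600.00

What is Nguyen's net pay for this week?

R$5,495.70

Provincial Income Tax: taxable = R$7,580.00
  R$550.40 + 21.5% × (R$7,580.00 − R$4,500.00) = R$550.40 + 21.5% × R$3,080.00 = R$1,212.60
Long-Term Care Levy: 5.1% × R$7,580.00 = R$386.58
Workforce Levy: 6.4% × R$7,580.00 = R$485.12
Total withheld: R$1,212.60 + R$386.58 + R$485.12 = R$2,084.30
Net pay: R$7,580.00 − R$2,084.30 = R$5,495.70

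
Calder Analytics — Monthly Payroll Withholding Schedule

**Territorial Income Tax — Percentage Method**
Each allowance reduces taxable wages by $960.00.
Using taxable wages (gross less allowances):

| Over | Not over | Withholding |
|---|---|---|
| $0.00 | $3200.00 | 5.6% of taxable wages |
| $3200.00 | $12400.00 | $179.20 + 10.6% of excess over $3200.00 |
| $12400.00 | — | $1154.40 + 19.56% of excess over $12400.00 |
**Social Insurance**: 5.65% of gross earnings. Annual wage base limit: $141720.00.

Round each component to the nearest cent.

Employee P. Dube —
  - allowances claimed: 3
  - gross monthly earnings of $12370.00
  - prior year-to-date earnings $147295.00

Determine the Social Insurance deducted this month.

Social Insurance: YTD $147295.00 ≥ cap $141720.00 → $0.00

$0.00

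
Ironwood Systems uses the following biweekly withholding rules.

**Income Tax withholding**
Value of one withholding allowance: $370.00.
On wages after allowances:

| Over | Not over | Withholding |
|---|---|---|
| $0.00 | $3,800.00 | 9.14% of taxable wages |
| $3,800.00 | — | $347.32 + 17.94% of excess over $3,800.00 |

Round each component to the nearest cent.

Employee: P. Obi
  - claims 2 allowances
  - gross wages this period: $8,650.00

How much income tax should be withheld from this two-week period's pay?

Income Tax: taxable = $8,650.00 − 2×$370.00 = $7,910.00
  $347.32 + 17.94% × ($7,910.00 − $3,800.00) = $347.32 + 17.94% × $4,110.00 = $1,084.65

$1,084.65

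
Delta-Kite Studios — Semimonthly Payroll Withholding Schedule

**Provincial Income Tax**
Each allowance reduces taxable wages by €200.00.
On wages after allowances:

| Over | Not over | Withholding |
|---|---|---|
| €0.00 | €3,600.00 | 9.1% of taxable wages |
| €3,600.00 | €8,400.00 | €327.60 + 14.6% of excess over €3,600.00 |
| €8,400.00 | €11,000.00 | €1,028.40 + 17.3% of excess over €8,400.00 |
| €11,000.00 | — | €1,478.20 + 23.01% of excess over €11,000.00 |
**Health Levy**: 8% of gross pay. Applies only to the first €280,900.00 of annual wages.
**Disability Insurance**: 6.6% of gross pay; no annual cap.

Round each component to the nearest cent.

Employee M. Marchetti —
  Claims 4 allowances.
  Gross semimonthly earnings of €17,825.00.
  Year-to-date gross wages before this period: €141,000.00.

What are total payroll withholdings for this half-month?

Provincial Income Tax: taxable = €17,825.00 − 4×€200.00 = €17,025.00
  €1,478.20 + 23.01% × (€17,025.00 − €11,000.00) = €1,478.20 + 23.01% × €6,025.00 = €2,864.55
Health Levy: 8% × €17,825.00 = €1,426.00
Disability Insurance: 6.6% × €17,825.00 = €1,176.45
Total: €2,864.55 + €1,426.00 + €1,176.45 = €5,467.00

€5,467.00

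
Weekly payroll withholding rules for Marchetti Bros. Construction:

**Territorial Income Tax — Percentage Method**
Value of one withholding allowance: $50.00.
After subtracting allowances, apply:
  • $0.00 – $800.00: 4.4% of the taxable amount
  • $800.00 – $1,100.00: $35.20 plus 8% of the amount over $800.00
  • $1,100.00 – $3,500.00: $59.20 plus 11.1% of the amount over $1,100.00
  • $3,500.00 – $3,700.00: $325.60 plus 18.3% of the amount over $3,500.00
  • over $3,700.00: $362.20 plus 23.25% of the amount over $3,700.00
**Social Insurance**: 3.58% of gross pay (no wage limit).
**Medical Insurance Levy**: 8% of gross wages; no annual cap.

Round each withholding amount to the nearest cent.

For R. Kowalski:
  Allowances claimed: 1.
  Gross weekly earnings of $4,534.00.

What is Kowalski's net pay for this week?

$3,464.48

Territorial Income Tax: taxable = $4,534.00 − 1×$50.00 = $4,484.00
  $362.20 + 23.25% × ($4,484.00 − $3,700.00) = $362.20 + 23.25% × $784.00 = $544.48
Social Insurance: 3.58% × $4,534.00 = $162.32
Medical Insurance Levy: 8% × $4,534.00 = $362.72
Total withheld: $544.48 + $162.32 + $362.72 = $1,069.52
Net pay: $4,534.00 − $1,069.52 = $3,464.48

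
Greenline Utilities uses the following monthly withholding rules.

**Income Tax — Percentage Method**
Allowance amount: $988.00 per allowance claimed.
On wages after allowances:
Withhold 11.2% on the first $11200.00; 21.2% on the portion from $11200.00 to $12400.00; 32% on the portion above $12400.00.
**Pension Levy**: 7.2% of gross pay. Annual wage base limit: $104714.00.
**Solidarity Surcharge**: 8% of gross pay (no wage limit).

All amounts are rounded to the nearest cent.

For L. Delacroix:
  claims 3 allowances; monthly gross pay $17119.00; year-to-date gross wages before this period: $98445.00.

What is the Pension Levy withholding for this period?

Pension Levy: cap $104714.00 − YTD $98445.00 = $6269.00 subject; 7.2% × $6269.00 = $451.37

$451.37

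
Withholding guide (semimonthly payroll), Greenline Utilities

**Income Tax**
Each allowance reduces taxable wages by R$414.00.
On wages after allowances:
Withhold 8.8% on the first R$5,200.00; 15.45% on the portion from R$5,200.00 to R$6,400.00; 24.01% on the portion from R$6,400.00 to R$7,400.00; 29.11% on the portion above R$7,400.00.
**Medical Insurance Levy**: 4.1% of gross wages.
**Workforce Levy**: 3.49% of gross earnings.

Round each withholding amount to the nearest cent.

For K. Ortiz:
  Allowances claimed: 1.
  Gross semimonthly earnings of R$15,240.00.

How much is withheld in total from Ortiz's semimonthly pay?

R$4,201.53

Income Tax: taxable = R$15,240.00 − 1×R$414.00 = R$14,826.00
  R$883.10 + 29.11% × (R$14,826.00 − R$7,400.00) = R$883.10 + 29.11% × R$7,426.00 = R$3,044.81
Medical Insurance Levy: 4.1% × R$15,240.00 = R$624.84
Workforce Levy: 3.49% × R$15,240.00 = R$531.88
Total: R$3,044.81 + R$624.84 + R$531.88 = R$4,201.53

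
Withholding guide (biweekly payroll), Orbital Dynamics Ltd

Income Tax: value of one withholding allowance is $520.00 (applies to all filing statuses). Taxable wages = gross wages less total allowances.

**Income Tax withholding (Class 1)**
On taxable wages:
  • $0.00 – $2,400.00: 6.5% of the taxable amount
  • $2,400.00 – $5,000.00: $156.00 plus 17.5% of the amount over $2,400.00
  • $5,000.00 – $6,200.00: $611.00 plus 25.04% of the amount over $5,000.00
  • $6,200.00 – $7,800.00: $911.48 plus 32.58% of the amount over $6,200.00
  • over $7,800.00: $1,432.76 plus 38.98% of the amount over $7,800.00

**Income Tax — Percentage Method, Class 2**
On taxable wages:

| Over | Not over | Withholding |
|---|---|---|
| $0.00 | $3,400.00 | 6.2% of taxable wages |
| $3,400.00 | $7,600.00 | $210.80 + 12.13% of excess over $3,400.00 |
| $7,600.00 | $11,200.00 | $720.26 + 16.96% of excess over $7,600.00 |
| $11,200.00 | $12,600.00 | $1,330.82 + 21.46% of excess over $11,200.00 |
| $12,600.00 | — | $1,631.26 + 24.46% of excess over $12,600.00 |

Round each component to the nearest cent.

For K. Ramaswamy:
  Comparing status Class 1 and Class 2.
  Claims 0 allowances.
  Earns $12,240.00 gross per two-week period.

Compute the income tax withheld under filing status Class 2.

Income Tax (Class 2): taxable = $12,240.00
  $1,330.82 + 21.46% × ($12,240.00 − $11,200.00) = $1,330.82 + 21.46% × $1,040.00 = $1,554.00

$1,554.00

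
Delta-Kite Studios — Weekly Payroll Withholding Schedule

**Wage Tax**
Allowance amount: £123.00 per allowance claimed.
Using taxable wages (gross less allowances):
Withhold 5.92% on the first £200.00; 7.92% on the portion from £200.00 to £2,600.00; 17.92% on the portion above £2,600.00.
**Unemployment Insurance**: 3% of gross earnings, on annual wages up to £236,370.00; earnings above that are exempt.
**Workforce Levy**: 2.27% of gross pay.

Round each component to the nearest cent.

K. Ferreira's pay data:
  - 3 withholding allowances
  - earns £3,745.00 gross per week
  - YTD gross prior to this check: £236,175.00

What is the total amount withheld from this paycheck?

£431.84

Wage Tax: taxable = £3,745.00 − 3×£123.00 = £3,376.00
  £201.92 + 17.92% × (£3,376.00 − £2,600.00) = £201.92 + 17.92% × £776.00 = £340.98
Unemployment Insurance: cap £236,370.00 − YTD £236,175.00 = £195.00 subject; 3% × £195.00 = £5.85
Workforce Levy: 2.27% × £3,745.00 = £85.01
Total: £340.98 + £5.85 + £85.01 = £431.84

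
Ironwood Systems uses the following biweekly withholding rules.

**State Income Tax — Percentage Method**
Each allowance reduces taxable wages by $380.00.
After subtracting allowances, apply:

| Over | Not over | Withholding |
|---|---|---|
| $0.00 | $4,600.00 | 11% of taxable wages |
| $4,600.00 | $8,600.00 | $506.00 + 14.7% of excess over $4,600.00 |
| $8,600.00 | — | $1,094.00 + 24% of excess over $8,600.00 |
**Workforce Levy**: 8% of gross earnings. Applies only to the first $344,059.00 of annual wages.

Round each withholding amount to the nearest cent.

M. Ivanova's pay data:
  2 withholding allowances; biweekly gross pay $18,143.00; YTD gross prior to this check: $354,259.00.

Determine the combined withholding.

State Income Tax: taxable = $18,143.00 − 2×$380.00 = $17,383.00
  $1,094.00 + 24% × ($17,383.00 − $8,600.00) = $1,094.00 + 24% × $8,783.00 = $3,201.92
Workforce Levy: YTD $354,259.00 ≥ cap $344,059.00 → $0.00
Total: $3,201.92 + $0.00 = $3,201.92

$3,201.92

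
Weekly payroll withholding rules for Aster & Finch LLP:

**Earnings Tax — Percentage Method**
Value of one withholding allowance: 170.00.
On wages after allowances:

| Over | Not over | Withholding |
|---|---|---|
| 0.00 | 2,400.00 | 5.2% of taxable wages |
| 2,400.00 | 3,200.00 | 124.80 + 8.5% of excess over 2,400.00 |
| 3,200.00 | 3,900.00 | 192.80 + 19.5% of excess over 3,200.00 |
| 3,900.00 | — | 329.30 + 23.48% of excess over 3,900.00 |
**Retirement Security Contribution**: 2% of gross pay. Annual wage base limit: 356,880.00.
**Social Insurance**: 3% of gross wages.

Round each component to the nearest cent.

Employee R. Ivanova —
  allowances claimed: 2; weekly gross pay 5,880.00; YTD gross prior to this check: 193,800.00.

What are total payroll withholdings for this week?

1,008.37

Earnings Tax: taxable = 5,880.00 − 2×170.00 = 5,540.00
  329.30 + 23.48% × (5,540.00 − 3,900.00) = 329.30 + 23.48% × 1,640.00 = 714.37
Retirement Security Contribution: 2% × 5,880.00 = 117.60
Social Insurance: 3% × 5,880.00 = 176.40
Total: 714.37 + 117.60 + 176.40 = 1,008.37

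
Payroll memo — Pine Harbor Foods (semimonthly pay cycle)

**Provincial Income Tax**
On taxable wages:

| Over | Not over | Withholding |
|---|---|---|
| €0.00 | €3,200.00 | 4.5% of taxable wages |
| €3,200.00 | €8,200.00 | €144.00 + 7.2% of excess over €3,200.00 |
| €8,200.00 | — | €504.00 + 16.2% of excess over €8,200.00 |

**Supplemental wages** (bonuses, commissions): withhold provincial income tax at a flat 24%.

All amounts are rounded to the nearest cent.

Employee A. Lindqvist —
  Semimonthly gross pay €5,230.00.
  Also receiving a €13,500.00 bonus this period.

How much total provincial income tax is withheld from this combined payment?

Provincial Income Tax: taxable = €5,230.00
  €144.00 + 7.2% × (€5,230.00 − €3,200.00) = €144.00 + 7.2% × €2,030.00 = €290.16
Supplemental (24% flat on bonus): 24% × €13,500.00 = €3,240.00
Total provincial income tax: €290.16 + €3,240.00 = €3,530.16

€3,530.16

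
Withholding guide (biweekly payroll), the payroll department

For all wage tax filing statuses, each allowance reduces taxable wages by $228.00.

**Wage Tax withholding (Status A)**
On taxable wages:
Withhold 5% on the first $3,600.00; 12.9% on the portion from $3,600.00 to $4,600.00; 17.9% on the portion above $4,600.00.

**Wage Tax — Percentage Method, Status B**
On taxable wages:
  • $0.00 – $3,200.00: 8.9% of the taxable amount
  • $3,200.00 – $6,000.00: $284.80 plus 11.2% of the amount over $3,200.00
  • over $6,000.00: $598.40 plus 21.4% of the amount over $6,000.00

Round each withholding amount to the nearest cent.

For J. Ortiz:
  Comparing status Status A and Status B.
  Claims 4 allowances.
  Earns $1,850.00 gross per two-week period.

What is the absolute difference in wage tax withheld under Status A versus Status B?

$36.58

Wage Tax (Status A): taxable = $1,850.00 − 4×$228.00 = $938.00
  5% × $938.00 = $46.90
Wage Tax (Status B): taxable = $1,850.00 − 4×$228.00 = $938.00
  8.9% × $938.00 = $83.48
Difference: |$46.90 − $83.48| = $36.58 (higher under Status B)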